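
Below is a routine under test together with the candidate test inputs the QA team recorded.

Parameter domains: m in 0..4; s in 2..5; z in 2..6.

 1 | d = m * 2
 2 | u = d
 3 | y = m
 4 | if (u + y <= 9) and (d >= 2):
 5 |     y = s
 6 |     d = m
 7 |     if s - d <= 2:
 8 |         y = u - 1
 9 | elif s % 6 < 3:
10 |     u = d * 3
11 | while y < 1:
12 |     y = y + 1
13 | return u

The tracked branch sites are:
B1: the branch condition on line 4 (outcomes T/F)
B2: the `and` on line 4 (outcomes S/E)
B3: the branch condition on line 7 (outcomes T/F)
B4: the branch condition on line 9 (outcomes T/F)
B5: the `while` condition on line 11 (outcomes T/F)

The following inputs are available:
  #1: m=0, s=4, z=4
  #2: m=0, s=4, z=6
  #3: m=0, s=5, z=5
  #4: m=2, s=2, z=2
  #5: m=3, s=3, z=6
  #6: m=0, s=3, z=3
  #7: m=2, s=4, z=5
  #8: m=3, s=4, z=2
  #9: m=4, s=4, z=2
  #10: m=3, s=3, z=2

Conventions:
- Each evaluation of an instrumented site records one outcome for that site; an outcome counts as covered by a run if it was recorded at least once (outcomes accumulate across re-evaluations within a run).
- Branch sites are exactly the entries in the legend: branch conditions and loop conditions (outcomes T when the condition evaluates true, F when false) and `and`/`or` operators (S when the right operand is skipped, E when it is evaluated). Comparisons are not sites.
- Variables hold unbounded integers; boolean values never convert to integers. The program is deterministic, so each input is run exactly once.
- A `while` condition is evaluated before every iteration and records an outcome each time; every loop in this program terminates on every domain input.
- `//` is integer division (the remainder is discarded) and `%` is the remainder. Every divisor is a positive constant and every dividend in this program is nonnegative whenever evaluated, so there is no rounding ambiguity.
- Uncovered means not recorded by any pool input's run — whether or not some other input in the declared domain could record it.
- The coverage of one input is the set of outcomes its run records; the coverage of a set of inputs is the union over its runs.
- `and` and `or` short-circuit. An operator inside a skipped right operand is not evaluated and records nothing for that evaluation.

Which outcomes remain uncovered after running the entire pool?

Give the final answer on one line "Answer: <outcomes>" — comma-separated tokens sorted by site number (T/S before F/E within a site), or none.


input #1 (m=0, s=4, z=4): covers B1=F, B2=E, B4=F, B5=T, B5=F
input #2 (m=0, s=4, z=6): covers B1=F, B2=E, B4=F, B5=T, B5=F
input #3 (m=0, s=5, z=5): covers B1=F, B2=E, B4=F, B5=T, B5=F
input #4 (m=2, s=2, z=2): covers B1=T, B2=E, B3=T, B5=F
input #5 (m=3, s=3, z=6): covers B1=T, B2=E, B3=T, B5=F
input #6 (m=0, s=3, z=3): covers B1=F, B2=E, B4=F, B5=T, B5=F
input #7 (m=2, s=4, z=5): covers B1=T, B2=E, B3=T, B5=F
input #8 (m=3, s=4, z=2): covers B1=T, B2=E, B3=T, B5=F
input #9 (m=4, s=4, z=2): covers B1=F, B2=S, B4=F, B5=F
input #10 (m=3, s=3, z=2): covers B1=T, B2=E, B3=T, B5=F
union over the pool: B1=T, B1=F, B2=S, B2=E, B3=T, B4=F, B5=T, B5=F
uncovered (2 of 10): B3=F, B4=T
Answer: B3=F, B4=T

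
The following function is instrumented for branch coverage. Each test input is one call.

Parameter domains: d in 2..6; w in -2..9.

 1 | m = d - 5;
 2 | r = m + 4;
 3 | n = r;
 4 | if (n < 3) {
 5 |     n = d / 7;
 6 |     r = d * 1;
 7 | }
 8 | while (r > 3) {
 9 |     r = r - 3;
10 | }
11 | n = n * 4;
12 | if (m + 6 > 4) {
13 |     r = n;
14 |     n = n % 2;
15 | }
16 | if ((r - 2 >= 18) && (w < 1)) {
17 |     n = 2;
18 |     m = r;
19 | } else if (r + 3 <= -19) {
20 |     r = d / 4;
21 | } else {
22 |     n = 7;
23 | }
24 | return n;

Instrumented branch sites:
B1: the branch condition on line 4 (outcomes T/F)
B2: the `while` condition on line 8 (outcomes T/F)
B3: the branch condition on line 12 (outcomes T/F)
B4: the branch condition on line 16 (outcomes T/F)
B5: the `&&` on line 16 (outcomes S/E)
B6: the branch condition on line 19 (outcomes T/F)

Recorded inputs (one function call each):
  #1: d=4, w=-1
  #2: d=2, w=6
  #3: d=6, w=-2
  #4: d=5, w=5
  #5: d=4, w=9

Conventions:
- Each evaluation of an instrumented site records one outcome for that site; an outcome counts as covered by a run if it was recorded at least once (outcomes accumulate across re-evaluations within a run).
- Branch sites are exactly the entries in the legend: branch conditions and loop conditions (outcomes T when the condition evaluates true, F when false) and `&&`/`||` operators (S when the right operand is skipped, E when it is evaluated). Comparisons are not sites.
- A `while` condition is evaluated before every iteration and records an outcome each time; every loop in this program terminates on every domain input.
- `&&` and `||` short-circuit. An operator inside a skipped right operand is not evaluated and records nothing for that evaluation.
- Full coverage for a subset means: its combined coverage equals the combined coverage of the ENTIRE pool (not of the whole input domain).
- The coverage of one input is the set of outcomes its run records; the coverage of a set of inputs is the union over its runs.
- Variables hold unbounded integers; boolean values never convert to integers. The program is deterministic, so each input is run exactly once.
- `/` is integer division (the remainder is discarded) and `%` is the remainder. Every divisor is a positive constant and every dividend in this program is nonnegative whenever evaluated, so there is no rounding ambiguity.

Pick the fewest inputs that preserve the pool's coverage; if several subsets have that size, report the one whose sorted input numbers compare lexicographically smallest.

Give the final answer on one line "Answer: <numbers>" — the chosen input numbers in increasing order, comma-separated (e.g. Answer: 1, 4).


#1 (d=4, w=-1) -> covered: B1=F, B2=F, B3=T, B4=F, B5=S, B6=F
#2 (d=2, w=6) -> covered: B1=T, B2=F, B3=F, B4=F, B5=S, B6=F
#3 (d=6, w=-2) -> covered: B1=F, B2=T, B2=F, B3=T, B4=T, B5=E
#4 (d=5, w=5) -> covered: B1=F, B2=T, B2=F, B3=T, B4=F, B5=S, B6=F
#5 (d=4, w=9) -> covered: B1=F, B2=F, B3=T, B4=F, B5=S, B6=F
union over all inputs: B1=T, B1=F, B2=T, B2=F, B3=T, B3=F, B4=T, B4=F, B5=S, B5=E, B6=F (11 outcomes)
every size-1 subset falls short of the 11 outcomes (best: 7/11)
size 2: inputs {2, 3} cover all 11 outcomes, and no lexicographically smaller subset of this size does
Answer: 2, 3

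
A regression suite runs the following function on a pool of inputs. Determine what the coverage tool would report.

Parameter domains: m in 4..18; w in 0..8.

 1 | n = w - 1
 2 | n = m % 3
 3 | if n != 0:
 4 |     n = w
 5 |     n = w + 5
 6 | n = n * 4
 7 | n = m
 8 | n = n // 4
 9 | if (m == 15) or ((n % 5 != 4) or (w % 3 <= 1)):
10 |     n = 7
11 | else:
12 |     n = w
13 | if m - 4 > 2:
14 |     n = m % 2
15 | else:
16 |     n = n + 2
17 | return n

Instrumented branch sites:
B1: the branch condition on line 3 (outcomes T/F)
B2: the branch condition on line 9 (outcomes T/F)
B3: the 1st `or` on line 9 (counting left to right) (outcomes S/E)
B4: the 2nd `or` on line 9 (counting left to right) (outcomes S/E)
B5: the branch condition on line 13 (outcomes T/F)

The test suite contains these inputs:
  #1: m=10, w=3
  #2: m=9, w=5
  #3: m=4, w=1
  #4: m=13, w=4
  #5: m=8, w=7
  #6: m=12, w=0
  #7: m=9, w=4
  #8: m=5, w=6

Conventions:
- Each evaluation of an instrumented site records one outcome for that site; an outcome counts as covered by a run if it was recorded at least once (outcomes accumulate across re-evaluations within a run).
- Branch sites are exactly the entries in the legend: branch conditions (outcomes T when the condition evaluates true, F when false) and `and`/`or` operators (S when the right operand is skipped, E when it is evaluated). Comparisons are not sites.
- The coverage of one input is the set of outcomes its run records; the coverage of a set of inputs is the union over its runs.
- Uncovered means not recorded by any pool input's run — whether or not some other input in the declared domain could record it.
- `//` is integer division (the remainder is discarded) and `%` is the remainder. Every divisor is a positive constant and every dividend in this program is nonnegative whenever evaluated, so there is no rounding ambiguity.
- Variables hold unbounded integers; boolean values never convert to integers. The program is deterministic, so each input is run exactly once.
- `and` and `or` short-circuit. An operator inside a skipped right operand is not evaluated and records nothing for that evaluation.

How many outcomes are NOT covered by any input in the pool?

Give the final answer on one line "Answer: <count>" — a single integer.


input #1 (m=10, w=3): covers B1=T, B2=T, B3=E, B4=S, B5=T
input #2 (m=9, w=5): covers B1=F, B2=T, B3=E, B4=S, B5=T
input #3 (m=4, w=1): covers B1=T, B2=T, B3=E, B4=S, B5=F
input #4 (m=13, w=4): covers B1=T, B2=T, B3=E, B4=S, B5=T
input #5 (m=8, w=7): covers B1=T, B2=T, B3=E, B4=S, B5=T
input #6 (m=12, w=0): covers B1=F, B2=T, B3=E, B4=S, B5=T
input #7 (m=9, w=4): covers B1=F, B2=T, B3=E, B4=S, B5=T
input #8 (m=5, w=6): covers B1=T, B2=T, B3=E, B4=S, B5=F
union over the pool: B1=T, B1=F, B2=T, B3=E, B4=S, B5=T, B5=F
uncovered (3 of 10): B2=F, B3=S, B4=E
Answer: 3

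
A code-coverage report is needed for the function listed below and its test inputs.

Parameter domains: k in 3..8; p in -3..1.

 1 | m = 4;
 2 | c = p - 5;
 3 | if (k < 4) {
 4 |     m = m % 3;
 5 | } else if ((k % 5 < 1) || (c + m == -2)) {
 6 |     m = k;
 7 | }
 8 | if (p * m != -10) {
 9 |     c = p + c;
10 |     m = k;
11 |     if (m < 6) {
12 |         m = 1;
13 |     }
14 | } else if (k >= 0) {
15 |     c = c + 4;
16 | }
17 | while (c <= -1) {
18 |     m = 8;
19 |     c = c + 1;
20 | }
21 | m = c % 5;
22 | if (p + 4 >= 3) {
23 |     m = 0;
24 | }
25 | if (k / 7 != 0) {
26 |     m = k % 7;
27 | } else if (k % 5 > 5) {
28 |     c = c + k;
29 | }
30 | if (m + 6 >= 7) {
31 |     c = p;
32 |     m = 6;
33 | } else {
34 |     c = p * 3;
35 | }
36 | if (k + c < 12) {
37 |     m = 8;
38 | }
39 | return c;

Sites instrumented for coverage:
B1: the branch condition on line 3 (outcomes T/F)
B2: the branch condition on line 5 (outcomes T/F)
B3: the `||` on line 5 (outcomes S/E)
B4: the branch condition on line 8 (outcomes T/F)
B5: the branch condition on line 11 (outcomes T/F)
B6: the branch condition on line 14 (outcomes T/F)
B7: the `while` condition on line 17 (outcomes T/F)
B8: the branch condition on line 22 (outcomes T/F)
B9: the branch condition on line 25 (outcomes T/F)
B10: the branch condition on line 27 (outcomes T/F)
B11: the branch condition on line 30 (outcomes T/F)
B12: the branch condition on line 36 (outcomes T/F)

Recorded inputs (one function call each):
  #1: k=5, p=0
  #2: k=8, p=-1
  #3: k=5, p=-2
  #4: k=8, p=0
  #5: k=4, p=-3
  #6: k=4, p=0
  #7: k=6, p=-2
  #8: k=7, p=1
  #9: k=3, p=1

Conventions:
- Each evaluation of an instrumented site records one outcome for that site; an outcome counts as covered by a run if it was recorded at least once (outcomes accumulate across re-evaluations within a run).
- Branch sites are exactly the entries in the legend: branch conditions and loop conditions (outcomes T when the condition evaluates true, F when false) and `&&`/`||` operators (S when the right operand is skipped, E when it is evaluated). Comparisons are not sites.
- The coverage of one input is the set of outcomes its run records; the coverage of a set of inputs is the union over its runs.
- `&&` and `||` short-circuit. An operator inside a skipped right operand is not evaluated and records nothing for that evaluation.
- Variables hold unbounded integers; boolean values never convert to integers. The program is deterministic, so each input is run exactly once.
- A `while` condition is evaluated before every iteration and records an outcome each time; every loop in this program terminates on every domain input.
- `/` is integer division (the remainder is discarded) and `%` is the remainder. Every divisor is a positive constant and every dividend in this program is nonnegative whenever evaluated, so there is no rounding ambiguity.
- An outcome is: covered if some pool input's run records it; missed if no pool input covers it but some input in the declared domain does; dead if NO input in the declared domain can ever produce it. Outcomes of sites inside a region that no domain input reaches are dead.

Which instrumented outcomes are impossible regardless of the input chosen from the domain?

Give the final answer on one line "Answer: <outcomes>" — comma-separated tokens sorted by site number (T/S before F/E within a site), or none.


checking every outcome against all 30 domain inputs:
  B6=F: no domain input ever produces it -> dead
  B10=T: no domain input ever produces it -> dead
  B12=F: no domain input ever produces it -> dead
  reachable outcomes have witnesses, e.g. B1=T (e.g. k=3, p=-3), B1=F (e.g. k=4, p=-3), B2=T (e.g. k=4, p=-1), B2=F (e.g. k=4, p=-3)
Answer: B6=F, B10=T, B12=F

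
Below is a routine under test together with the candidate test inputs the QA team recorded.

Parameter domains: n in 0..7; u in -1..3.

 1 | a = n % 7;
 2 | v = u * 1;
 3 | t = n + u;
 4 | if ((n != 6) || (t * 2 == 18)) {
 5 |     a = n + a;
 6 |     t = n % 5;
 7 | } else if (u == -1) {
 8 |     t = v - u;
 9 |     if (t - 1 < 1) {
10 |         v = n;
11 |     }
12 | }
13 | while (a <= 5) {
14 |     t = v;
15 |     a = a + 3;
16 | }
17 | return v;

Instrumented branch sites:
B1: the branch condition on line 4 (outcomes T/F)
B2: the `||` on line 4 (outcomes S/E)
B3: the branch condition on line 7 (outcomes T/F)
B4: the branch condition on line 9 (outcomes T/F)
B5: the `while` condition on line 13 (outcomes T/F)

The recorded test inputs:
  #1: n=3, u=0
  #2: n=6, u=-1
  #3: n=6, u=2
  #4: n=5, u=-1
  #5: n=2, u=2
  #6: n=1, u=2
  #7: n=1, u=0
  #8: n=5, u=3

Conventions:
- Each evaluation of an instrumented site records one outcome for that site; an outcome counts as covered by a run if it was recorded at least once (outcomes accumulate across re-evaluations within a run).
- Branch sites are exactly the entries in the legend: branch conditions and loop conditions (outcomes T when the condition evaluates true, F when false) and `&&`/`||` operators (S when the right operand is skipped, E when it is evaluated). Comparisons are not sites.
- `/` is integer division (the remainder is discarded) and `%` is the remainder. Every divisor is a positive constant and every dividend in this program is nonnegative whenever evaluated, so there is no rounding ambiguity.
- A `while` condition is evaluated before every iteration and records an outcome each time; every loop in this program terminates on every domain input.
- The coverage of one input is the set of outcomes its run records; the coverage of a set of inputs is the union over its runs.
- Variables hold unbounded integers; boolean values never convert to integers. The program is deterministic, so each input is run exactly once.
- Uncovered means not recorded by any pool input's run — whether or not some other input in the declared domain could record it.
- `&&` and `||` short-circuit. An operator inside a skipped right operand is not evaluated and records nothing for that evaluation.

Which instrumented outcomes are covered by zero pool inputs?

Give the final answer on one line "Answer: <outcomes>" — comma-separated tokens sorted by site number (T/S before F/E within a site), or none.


input #1 (n=3, u=0): events B2->S, B1->T, B5->F; covers B1=T, B2=S, B5=F
input #2 (n=6, u=-1): events B2->E, B1->F, B3->T, B4->T, B5->F; covers B1=F, B2=E, B3=T, B4=T, B5=F
input #3 (n=6, u=2): events B2->E, B1->F, B3->F, B5->F; covers B1=F, B2=E, B3=F, B5=F
input #4 (n=5, u=-1): events B2->S, B1->T, B5->F; covers B1=T, B2=S, B5=F
input #5 (n=2, u=2): events B2->S, B1->T, B5->T, B5->F; covers B1=T, B2=S, B5=T, B5=F
input #6 (n=1, u=2): events B2->S, B1->T, B5->T, B5->T, B5->F; covers B1=T, B2=S, B5=T, B5=F
input #7 (n=1, u=0): events B2->S, B1->T, B5->T, B5->T, B5->F; covers B1=T, B2=S, B5=T, B5=F
input #8 (n=5, u=3): events B2->S, B1->T, B5->F; covers B1=T, B2=S, B5=F
union over the pool: B1=T, B1=F, B2=S, B2=E, B3=T, B3=F, B4=T, B5=T, B5=F
uncovered (1 of 10): B4=F
Answer: B4=F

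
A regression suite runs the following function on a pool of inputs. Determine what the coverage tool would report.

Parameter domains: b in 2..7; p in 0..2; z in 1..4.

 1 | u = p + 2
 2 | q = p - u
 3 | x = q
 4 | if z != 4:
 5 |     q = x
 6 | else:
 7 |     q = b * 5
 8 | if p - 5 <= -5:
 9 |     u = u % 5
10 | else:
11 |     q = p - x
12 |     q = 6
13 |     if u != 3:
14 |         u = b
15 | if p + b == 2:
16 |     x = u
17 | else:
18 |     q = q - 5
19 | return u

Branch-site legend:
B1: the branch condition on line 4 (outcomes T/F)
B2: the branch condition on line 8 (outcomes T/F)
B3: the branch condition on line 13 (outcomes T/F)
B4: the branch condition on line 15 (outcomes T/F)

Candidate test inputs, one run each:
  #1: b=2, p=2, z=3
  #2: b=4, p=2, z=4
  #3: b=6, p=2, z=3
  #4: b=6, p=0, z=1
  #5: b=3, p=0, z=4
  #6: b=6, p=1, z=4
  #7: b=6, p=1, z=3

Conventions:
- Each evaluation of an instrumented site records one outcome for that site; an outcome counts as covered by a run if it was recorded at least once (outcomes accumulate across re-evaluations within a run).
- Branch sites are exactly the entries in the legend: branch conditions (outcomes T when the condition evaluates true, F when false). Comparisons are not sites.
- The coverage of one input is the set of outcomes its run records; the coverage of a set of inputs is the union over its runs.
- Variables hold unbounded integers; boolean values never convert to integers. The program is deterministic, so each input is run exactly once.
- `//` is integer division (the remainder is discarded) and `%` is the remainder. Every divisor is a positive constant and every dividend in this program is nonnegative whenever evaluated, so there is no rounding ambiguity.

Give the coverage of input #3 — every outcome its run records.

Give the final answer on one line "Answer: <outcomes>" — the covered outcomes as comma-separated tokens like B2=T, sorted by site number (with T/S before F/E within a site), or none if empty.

Running input #3 (b=6, p=2, z=3), event by event:
  B1->T, B2->F, B3->T, B4->F
collecting distinct outcomes: B1=T, B2=F, B3=T, B4=F

Answer: B1=T, B2=F, B3=T, B4=F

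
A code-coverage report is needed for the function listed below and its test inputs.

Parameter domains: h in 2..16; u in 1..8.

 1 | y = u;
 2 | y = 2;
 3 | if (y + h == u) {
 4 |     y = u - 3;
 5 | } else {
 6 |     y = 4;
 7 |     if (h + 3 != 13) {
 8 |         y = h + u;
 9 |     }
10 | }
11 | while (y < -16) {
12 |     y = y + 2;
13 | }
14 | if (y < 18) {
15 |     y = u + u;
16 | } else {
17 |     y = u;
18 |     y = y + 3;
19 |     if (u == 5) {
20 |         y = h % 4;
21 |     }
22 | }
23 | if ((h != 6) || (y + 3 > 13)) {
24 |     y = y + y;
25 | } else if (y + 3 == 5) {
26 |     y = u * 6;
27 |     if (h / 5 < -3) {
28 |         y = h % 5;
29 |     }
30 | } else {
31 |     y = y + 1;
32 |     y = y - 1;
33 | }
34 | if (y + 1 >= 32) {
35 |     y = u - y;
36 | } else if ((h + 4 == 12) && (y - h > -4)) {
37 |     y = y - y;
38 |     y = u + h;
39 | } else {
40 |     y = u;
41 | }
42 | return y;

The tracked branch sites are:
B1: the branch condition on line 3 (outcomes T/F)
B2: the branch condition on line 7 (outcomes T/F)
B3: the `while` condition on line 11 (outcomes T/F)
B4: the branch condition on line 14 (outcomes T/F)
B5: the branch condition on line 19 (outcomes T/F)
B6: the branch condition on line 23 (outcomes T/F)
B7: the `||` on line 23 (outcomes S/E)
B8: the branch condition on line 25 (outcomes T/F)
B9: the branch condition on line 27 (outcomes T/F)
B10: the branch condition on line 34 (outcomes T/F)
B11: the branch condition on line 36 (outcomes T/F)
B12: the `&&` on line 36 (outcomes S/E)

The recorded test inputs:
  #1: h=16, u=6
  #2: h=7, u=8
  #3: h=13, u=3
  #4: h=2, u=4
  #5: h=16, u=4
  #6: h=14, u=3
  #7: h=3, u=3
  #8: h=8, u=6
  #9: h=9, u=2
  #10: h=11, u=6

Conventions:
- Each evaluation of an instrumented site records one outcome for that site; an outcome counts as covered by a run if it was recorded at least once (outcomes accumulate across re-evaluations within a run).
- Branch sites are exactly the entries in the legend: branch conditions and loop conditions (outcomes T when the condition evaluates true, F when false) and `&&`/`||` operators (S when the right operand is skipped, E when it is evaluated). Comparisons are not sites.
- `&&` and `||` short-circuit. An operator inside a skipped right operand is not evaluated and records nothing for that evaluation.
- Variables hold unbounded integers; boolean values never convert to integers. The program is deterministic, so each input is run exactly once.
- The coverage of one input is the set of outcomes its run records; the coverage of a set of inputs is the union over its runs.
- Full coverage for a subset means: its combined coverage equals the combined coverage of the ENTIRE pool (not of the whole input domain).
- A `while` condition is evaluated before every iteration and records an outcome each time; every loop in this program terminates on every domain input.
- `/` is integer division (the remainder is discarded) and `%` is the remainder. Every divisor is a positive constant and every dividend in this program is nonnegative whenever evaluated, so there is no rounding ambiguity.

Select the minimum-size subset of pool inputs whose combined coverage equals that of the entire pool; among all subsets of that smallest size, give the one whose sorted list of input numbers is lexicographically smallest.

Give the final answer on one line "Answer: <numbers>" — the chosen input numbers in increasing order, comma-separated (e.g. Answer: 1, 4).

run #1 (h=16, u=6) runs B1->F, B2->T, B3->F, B4->F, B5->F, B7->S, B6->T, B10->F, B12->S, B11->F; records B1=F, B2=T, B3=F, B4=F, B5=F, B6=T, B7=S, B10=F, B11=F, B12=S
run #2 (h=7, u=8) runs B1->F, B2->T, B3->F, B4->T, B7->S, B6->T, B10->T; records B1=F, B2=T, B3=F, B4=T, B6=T, B7=S, B10=T
run #3 (h=13, u=3) runs B1->F, B2->T, B3->F, B4->T, B7->S, B6->T, B10->F, B12->S, B11->F; records B1=F, B2=T, B3=F, B4=T, B6=T, B7=S, B10=F, B11=F, B12=S
run #4 (h=2, u=4) runs B1->T, B3->F, B4->T, B7->S, B6->T, B10->F, B12->S, B11->F; records B1=T, B3=F, B4=T, B6=T, B7=S, B10=F, B11=F, B12=S
run #5 (h=16, u=4) runs B1->F, B2->T, B3->F, B4->F, B5->F, B7->S, B6->T, B10->F, B12->S, B11->F; records B1=F, B2=T, B3=F, B4=F, B5=F, B6=T, B7=S, B10=F, B11=F, B12=S
run #6 (h=14, u=3) runs B1->F, B2->T, B3->F, B4->T, B7->S, B6->T, B10->F, B12->S, B11->F; records B1=F, B2=T, B3=F, B4=T, B6=T, B7=S, B10=F, B11=F, B12=S
run #7 (h=3, u=3) runs B1->F, B2->T, B3->F, B4->T, B7->S, B6->T, B10->F, B12->S, B11->F; records B1=F, B2=T, B3=F, B4=T, B6=T, B7=S, B10=F, B11=F, B12=S
run #8 (h=8, u=6) runs B1->F, B2->T, B3->F, B4->T, B7->S, B6->T, B10->F, B12->E, B11->T; records B1=F, B2=T, B3=F, B4=T, B6=T, B7=S, B10=F, B11=T, B12=E
run #9 (h=9, u=2) runs B1->F, B2->T, B3->F, B4->T, B7->S, B6->T, B10->F, B12->S, B11->F; records B1=F, B2=T, B3=F, B4=T, B6=T, B7=S, B10=F, B11=F, B12=S
run #10 (h=11, u=6) runs B1->F, B2->T, B3->F, B4->T, B7->S, B6->T, B10->F, B12->S, B11->F; records B1=F, B2=T, B3=F, B4=T, B6=T, B7=S, B10=F, B11=F, B12=S
the full pool covers 15 outcomes: B1=T, B1=F, B2=T, B3=F, B4=T, B4=F, B5=F, B6=T, B7=S, B10=T, B10=F, B11=T, B11=F, B12=S, B12=E
size 1 is not enough: best union over all size-1 subsets is 10/15
size 2 is not enough: best union over all size-2 subsets is 13/15
size 3 is not enough: best union over all size-3 subsets is 14/15
size 4: inputs {1, 2, 4, 8} cover all 15 outcomes, and no lexicographically smaller subset of this size does

Answer: 1, 2, 4, 8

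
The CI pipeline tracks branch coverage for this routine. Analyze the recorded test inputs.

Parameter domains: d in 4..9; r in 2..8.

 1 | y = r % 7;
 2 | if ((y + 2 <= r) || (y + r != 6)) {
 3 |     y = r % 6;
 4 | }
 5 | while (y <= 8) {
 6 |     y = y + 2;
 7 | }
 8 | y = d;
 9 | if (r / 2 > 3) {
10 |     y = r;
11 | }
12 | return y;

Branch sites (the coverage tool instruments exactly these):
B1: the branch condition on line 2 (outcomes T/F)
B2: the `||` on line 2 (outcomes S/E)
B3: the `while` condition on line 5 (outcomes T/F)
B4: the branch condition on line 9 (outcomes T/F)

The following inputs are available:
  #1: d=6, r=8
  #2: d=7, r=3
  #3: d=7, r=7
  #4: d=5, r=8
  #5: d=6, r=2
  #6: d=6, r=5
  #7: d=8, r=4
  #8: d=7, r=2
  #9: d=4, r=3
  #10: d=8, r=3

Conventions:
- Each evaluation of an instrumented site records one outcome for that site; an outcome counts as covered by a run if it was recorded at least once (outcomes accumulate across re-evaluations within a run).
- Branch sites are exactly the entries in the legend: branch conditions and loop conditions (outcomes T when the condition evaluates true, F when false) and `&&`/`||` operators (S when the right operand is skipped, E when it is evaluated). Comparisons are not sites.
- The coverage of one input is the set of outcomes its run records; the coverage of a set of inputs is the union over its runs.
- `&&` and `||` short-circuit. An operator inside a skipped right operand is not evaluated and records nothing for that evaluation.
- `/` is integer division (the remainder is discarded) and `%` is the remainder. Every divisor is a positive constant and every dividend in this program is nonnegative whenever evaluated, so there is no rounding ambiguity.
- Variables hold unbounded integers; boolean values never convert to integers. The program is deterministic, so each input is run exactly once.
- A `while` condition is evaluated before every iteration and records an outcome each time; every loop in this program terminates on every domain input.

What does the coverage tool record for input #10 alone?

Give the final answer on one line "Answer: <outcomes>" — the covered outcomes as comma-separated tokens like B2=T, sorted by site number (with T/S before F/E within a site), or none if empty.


Running input #10 (d=8, r=3), event by event:
  B2->E, B1->F, B3->T, B3->T, B3->T, B3->F, B4->F
collecting distinct outcomes: B1=F, B2=E, B3=T, B3=F, B4=F
Answer: B1=F, B2=E, B3=T, B3=F, B4=F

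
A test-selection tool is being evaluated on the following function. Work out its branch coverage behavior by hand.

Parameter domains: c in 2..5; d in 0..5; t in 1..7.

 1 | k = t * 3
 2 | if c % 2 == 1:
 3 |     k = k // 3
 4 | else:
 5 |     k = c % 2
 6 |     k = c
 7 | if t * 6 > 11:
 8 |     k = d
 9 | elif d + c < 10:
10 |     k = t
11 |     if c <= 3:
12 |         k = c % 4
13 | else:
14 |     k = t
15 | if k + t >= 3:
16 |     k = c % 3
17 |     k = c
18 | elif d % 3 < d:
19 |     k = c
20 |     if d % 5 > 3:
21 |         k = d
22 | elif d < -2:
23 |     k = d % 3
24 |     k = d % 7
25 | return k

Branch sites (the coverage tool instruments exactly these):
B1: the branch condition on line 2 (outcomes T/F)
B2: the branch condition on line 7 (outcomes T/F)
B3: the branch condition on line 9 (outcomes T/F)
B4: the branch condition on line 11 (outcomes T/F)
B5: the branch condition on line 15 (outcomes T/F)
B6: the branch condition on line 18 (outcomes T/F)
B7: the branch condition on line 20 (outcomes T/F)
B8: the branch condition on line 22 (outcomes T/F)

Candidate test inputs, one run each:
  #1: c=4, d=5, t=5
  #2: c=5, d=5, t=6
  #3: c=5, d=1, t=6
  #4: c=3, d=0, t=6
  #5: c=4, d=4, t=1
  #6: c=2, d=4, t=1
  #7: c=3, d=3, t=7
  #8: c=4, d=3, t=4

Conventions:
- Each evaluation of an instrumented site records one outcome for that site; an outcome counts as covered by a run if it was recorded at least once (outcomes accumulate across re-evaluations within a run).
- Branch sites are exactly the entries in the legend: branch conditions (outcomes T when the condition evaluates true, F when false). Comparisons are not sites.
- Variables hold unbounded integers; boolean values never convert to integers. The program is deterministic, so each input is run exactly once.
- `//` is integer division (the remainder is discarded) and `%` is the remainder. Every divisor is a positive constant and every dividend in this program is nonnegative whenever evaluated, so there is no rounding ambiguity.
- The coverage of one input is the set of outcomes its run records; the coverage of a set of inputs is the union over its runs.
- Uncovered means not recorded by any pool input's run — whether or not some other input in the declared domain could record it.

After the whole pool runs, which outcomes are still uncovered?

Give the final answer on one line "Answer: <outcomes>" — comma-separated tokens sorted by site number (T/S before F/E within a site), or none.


#1 (c=4, d=5, t=5) -> B1->F, B2->T, B5->T; covered: B1=F, B2=T, B5=T
#2 (c=5, d=5, t=6) -> B1->T, B2->T, B5->T; covered: B1=T, B2=T, B5=T
#3 (c=5, d=1, t=6) -> B1->T, B2->T, B5->T; covered: B1=T, B2=T, B5=T
#4 (c=3, d=0, t=6) -> B1->T, B2->T, B5->T; covered: B1=T, B2=T, B5=T
#5 (c=4, d=4, t=1) -> B1->F, B2->F, B3->T, B4->F, B5->F, B6->T, B7->T; covered: B1=F, B2=F, B3=T, B4=F, B5=F, B6=T, B7=T
#6 (c=2, d=4, t=1) -> B1->F, B2->F, B3->T, B4->T, B5->T; covered: B1=F, B2=F, B3=T, B4=T, B5=T
#7 (c=3, d=3, t=7) -> B1->T, B2->T, B5->T; covered: B1=T, B2=T, B5=T
#8 (c=4, d=3, t=4) -> B1->F, B2->T, B5->T; covered: B1=F, B2=T, B5=T
union over the pool: B1=T, B1=F, B2=T, B2=F, B3=T, B4=T, B4=F, B5=T, B5=F, B6=T, B7=T
uncovered (5 of 16): B3=F, B6=F, B7=F, B8=T, B8=F
Answer: B3=F, B6=F, B7=F, B8=T, B8=F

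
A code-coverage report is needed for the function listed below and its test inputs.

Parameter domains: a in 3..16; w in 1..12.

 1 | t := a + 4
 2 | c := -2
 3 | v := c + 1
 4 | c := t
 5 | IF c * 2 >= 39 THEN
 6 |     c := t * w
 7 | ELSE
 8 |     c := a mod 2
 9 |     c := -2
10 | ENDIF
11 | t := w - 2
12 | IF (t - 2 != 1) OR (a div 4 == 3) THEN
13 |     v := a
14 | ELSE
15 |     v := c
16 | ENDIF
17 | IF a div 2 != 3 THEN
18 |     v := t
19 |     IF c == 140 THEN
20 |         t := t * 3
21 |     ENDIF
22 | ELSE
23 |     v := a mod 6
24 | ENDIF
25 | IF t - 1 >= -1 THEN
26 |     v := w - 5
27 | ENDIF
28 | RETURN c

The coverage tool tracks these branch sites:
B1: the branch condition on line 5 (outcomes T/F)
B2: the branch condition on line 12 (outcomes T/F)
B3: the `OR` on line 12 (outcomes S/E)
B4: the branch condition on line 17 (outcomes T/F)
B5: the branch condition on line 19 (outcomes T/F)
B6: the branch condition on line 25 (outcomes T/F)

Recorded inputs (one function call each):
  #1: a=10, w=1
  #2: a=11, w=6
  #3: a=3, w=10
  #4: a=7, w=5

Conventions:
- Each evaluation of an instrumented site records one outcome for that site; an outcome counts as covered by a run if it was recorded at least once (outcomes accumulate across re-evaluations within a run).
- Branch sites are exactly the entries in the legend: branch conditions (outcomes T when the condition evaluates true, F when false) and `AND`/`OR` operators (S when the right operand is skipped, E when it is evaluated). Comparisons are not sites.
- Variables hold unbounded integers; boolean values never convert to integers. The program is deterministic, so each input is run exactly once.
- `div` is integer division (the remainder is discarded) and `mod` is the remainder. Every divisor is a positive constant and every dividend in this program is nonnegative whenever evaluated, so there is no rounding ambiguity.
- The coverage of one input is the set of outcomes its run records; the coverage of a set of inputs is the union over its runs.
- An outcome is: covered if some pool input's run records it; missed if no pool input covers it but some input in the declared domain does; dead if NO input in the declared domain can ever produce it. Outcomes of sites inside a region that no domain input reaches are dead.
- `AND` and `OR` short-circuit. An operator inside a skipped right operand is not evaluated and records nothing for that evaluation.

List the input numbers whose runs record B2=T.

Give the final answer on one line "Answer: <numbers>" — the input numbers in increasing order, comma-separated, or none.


input #1 (a=10, w=1): produces B2=T
input #2 (a=11, w=6): produces B2=T
input #3 (a=3, w=10): produces B2=T
input #4 (a=7, w=5): does not produce B2=T
Answer: 1, 2, 3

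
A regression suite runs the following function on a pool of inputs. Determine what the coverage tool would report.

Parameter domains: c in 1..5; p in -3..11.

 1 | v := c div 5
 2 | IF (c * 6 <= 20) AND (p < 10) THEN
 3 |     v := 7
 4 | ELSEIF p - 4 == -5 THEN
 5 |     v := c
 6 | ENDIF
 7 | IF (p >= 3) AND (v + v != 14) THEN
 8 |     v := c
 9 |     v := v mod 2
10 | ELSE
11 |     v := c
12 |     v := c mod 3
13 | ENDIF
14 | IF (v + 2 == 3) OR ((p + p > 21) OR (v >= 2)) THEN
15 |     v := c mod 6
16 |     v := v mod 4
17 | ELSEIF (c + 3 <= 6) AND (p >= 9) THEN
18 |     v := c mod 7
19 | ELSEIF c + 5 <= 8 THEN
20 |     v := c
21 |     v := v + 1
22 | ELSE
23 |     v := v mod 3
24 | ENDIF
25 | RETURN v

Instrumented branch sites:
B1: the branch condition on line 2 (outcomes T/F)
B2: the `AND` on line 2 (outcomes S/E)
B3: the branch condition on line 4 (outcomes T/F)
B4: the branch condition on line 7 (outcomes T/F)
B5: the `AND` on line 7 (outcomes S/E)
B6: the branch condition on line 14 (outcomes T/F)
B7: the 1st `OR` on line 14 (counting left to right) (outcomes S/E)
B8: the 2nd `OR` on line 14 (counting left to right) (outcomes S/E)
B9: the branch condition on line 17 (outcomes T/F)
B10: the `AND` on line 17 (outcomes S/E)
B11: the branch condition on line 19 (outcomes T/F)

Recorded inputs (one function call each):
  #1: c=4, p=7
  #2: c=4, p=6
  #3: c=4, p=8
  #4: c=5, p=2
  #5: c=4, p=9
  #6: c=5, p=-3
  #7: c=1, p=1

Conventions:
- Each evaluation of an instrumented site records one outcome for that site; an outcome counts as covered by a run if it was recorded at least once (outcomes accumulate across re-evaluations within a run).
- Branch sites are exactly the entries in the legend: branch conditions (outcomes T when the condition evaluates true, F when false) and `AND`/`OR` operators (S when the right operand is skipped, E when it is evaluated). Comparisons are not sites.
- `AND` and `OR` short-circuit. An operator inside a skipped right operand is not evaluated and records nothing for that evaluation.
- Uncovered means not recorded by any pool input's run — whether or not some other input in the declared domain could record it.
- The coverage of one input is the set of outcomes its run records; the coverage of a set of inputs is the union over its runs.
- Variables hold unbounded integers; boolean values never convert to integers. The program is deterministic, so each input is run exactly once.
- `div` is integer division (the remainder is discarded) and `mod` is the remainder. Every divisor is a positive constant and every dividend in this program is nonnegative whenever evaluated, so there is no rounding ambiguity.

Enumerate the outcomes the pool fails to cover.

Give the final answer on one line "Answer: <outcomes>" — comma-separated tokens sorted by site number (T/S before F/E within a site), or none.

input #1, c=4, p=7: outcomes B1=F, B2=S, B3=F, B4=T, B5=E, B6=F, B7=E, B8=E, B9=F, B10=S, B11=F
input #2, c=4, p=6: outcomes B1=F, B2=S, B3=F, B4=T, B5=E, B6=F, B7=E, B8=E, B9=F, B10=S, B11=F
input #3, c=4, p=8: outcomes B1=F, B2=S, B3=F, B4=T, B5=E, B6=F, B7=E, B8=E, B9=F, B10=S, B11=F
input #4, c=5, p=2: outcomes B1=F, B2=S, B3=F, B4=F, B5=S, B6=T, B7=E, B8=E
input #5, c=4, p=9: outcomes B1=F, B2=S, B3=F, B4=T, B5=E, B6=F, B7=E, B8=E, B9=F, B10=S, B11=F
input #6, c=5, p=-3: outcomes B1=F, B2=S, B3=F, B4=F, B5=S, B6=T, B7=E, B8=E
input #7, c=1, p=1: outcomes B1=T, B2=E, B4=F, B5=S, B6=T, B7=S
union over the pool: B1=T, B1=F, B2=S, B2=E, B3=F, B4=T, B4=F, B5=S, B5=E, B6=T, B6=F, B7=S, B7=E, B8=E, B9=F, B10=S, B11=F
uncovered (5 of 22): B3=T, B8=S, B9=T, B10=E, B11=T

Answer: B3=T, B8=S, B9=T, B10=E, B11=T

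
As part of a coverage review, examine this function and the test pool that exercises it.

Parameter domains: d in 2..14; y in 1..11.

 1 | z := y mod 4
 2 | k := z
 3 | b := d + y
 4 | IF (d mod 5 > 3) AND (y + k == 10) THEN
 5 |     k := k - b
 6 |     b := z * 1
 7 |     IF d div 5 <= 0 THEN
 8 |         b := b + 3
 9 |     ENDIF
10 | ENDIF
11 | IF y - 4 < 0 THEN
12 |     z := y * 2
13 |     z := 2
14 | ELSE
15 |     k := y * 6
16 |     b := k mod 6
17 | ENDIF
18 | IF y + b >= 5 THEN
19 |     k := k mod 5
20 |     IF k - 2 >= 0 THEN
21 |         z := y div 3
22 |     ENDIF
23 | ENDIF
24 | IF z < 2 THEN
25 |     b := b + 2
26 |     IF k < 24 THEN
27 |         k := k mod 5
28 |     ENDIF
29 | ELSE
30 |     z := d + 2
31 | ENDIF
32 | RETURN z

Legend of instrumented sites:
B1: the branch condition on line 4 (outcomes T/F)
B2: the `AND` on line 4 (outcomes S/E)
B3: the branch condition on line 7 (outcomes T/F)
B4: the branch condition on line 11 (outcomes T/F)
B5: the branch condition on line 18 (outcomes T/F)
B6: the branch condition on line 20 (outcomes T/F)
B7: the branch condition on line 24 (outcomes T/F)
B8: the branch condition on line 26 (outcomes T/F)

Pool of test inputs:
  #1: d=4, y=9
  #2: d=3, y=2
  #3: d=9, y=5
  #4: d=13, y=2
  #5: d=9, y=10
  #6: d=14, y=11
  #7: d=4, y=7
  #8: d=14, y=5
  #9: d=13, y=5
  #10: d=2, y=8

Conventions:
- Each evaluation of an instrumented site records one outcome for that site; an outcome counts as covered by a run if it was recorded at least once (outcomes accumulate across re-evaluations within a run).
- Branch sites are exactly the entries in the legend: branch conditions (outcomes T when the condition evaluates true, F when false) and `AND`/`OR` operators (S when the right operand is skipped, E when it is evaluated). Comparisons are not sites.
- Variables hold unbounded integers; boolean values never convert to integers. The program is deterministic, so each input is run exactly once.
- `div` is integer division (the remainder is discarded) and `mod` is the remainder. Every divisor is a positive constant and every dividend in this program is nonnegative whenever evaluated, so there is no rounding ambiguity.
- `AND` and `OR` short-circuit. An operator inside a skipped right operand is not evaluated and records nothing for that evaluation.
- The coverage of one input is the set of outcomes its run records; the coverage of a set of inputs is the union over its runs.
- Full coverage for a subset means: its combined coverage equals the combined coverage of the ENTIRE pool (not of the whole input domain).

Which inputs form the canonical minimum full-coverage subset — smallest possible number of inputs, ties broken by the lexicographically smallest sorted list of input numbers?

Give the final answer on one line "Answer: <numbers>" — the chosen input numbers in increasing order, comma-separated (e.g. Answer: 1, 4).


input #1 (d=4, y=9): covers B1=T, B2=E, B3=T, B4=F, B5=T, B6=T, B7=F
input #2 (d=3, y=2): covers B1=F, B2=S, B4=T, B5=T, B6=T, B7=T, B8=T
input #3 (d=9, y=5): covers B1=F, B2=E, B4=F, B5=T, B6=F, B7=T, B8=T
input #4 (d=13, y=2): covers B1=F, B2=S, B4=T, B5=T, B6=T, B7=T, B8=T
input #5 (d=9, y=10): covers B1=F, B2=E, B4=F, B5=T, B6=F, B7=F
input #6 (d=14, y=11): covers B1=F, B2=E, B4=F, B5=T, B6=F, B7=F
input #7 (d=4, y=7): covers B1=T, B2=E, B3=T, B4=F, B5=T, B6=T, B7=F
input #8 (d=14, y=5): covers B1=F, B2=E, B4=F, B5=T, B6=F, B7=T, B8=T
input #9 (d=13, y=5): covers B1=F, B2=S, B4=F, B5=T, B6=F, B7=T, B8=T
input #10 (d=2, y=8): covers B1=F, B2=S, B4=F, B5=T, B6=T, B7=F
pool-wide coverage (13 outcomes): B1=T, B1=F, B2=S, B2=E, B3=T, B4=T, B4=F, B5=T, B6=T, B6=F, B7=T, B7=F, B8=T
checked all size-1 subsets: none covers 13 outcomes (max 7/13)
checked all size-2 subsets: none covers 13 outcomes (max 12/13)
at size 3, {1, 2, 3} reaches all 13 outcomes; every lexicographically earlier size-3 subset fails
Answer: 1, 2, 3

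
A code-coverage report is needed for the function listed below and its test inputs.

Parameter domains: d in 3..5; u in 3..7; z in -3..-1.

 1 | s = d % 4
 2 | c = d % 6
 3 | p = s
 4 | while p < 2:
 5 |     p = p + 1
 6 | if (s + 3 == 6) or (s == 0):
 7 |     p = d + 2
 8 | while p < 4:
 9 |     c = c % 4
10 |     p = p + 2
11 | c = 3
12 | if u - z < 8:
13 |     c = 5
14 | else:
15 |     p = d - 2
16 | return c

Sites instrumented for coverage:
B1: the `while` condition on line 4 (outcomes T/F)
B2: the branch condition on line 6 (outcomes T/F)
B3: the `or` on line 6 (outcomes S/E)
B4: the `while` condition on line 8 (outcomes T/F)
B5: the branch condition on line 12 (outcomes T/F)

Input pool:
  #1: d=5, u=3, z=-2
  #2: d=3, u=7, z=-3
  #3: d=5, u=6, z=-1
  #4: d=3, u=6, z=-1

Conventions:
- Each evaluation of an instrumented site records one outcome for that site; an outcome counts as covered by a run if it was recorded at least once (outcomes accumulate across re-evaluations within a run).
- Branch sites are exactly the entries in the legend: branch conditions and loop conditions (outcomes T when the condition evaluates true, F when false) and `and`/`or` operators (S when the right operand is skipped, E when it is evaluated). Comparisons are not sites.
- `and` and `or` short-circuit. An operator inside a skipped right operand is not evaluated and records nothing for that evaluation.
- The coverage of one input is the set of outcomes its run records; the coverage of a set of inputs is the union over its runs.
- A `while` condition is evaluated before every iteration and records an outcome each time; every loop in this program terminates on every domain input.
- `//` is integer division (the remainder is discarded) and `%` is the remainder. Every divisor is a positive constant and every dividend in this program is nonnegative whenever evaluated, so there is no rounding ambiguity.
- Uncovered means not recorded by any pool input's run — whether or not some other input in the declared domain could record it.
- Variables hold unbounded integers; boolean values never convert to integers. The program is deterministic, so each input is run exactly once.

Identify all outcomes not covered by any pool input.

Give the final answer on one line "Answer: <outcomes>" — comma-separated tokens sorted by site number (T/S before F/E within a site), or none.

#1 (d=5, u=3, z=-2) -> covered: B1=T, B1=F, B2=F, B3=E, B4=T, B4=F, B5=T
#2 (d=3, u=7, z=-3) -> covered: B1=F, B2=T, B3=S, B4=F, B5=F
#3 (d=5, u=6, z=-1) -> covered: B1=T, B1=F, B2=F, B3=E, B4=T, B4=F, B5=T
#4 (d=3, u=6, z=-1) -> covered: B1=F, B2=T, B3=S, B4=F, B5=T
union over the pool: B1=T, B1=F, B2=T, B2=F, B3=S, B3=E, B4=T, B4=F, B5=T, B5=F
uncovered (0 of 10): none

Answer: none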